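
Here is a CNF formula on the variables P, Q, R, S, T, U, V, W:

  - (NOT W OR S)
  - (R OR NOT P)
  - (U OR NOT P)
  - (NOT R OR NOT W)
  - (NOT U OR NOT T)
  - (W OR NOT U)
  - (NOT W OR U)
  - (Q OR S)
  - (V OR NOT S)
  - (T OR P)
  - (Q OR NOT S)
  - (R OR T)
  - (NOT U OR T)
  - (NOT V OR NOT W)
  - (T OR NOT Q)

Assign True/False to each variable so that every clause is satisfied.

P=F, Q=T, R=F, S=F, T=T, U=F, V=F, W=F

Try P = False.
  then T is forced to True.
  then U is forced to False.
  then W is forced to False.
For the remaining variables, Q = True, R = False, S = False, V = False works.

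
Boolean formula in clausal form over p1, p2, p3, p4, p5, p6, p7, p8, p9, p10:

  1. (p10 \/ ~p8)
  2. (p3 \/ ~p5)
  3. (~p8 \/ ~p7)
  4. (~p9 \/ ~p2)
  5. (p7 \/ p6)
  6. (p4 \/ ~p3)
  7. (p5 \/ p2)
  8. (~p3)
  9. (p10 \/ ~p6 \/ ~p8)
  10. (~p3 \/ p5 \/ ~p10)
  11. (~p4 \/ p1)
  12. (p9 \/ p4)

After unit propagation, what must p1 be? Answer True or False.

Unit clause (~p3) sets p3 = False.
(~p5 \/ p3): since p3 = False, the clause reduces to (~p5). p5 = False.
From (p2 \/ p5) and p5 = False: p2 = True.
(~p9 \/ ~p2) with p2 = True leaves only ~p9, so p9 = False.
(p9 \/ p4): since p9 = False, the clause reduces to (p4). p4 = True.
From (p1 \/ ~p4) and p4 = True: p1 = True.

True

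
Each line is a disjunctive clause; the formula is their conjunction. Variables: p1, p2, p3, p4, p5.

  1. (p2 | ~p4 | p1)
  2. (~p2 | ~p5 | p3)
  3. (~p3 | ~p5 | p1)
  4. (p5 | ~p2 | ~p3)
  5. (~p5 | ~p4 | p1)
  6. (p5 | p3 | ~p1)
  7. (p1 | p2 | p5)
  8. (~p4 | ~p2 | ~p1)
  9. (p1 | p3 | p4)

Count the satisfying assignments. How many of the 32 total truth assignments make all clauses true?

8

Satisfying assignments:
  p1=0 p2=1 p3=0 p4=1 p5=0
  p1=1 p2=0 p3=0 p4=0 p5=1
  p1=1 p2=0 p3=0 p4=1 p5=1
  p1=1 p2=0 p3=1 p4=0 p5=0
  p1=1 p2=0 p3=1 p4=0 p5=1
  p1=1 p2=0 p3=1 p4=1 p5=0
  p1=1 p2=0 p3=1 p4=1 p5=1
  p1=1 p2=1 p3=1 p4=0 p5=1
That's 8 in total.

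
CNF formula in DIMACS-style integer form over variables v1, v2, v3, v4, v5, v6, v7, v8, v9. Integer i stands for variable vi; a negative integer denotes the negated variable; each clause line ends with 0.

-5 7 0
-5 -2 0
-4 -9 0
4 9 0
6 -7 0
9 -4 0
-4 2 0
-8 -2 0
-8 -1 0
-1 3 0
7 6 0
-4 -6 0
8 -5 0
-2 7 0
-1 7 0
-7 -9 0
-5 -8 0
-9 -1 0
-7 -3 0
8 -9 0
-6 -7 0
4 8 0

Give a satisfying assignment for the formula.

v1 occurs only negated in the remaining clauses — set v1 = False.
v5 occurs only negated in the remaining clauses — set v5 = False.
Set v2 = False and propagate.
  then v4 is forced to False.
  then v9 is forced to True.
  then v7 is forced to False.
  then v6 is forced to True.
  then v8 is forced to True.
v3 is now unconstrained; take v3 = True.

v1 = False, v2 = False, v3 = True, v4 = False, v5 = False, v6 = True, v7 = False, v8 = True, v9 = True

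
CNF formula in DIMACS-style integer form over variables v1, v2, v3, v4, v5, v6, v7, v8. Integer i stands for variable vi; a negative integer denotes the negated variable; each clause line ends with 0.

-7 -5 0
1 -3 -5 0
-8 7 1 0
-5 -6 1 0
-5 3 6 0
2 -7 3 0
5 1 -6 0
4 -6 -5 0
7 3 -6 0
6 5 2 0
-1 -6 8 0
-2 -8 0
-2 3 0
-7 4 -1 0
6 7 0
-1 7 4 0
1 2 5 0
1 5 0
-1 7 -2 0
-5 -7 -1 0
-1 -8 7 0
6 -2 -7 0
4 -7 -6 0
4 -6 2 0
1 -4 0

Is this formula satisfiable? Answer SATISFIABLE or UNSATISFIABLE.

SATISFIABLE

Branch on v1: take v1 = True.
Set v2 = False and propagate.
Branch on v3: take v3 = True.
For the remaining variables, v4 = True, v5 = False, v6 = True, v7 = True, v8 = True works.
Every clause has at least one true literal under this assignment.
So v1 = T, v2 = F, v3 = T, v4 = T, v5 = F, v6 = T, v7 = T, v8 = T is a satisfying assignment.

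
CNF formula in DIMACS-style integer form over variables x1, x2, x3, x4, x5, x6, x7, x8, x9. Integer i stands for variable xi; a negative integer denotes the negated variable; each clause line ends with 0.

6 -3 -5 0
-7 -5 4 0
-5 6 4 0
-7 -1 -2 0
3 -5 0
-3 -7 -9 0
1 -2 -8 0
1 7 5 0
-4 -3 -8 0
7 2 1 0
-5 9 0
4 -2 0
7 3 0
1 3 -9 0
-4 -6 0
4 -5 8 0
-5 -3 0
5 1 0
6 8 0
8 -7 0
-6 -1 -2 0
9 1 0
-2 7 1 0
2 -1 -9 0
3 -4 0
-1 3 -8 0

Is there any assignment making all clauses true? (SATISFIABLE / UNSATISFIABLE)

SATISFIABLE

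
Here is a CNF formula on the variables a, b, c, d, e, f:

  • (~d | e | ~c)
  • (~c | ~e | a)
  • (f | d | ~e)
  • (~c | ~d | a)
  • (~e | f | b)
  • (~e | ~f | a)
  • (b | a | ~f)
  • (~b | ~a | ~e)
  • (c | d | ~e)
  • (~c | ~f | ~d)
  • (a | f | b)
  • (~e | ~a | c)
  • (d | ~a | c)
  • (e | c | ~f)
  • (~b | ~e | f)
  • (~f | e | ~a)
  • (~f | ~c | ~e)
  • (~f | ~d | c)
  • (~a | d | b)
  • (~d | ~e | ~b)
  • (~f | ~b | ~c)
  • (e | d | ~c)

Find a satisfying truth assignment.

Branch on a: take a = True.
Branch on b: take b = True.
  then e is forced to False.
  then f is forced to False.
Set c = False and propagate.
  then d is forced to True.
Every clause has at least one true literal under this assignment.

a=1, b=1, c=0, d=1, e=0, f=0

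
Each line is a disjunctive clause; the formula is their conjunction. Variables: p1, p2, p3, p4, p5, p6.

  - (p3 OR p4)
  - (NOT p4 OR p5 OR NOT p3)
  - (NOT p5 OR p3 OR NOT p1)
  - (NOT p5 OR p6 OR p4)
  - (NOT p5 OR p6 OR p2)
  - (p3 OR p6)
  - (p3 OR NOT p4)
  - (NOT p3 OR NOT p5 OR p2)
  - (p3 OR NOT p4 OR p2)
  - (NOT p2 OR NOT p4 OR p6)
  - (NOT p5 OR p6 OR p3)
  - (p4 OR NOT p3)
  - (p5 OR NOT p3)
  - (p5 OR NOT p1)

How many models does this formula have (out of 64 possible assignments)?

2

Satisfying assignments:
  p1=F p2=T p3=T p4=T p5=T p6=T
  p1=T p2=T p3=T p4=T p5=T p6=T
That's 2 in total.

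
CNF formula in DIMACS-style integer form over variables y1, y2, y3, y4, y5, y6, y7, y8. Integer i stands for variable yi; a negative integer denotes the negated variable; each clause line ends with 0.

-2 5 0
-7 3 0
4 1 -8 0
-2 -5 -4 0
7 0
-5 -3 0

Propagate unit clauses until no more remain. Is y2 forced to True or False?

False

Unit clause (y7) sets y7 = True.
(y3 OR NOT y7): since y7 = True, the clause reduces to (y3). y3 = True.
In (NOT y3 OR NOT y5), NOT y3 is now false; NOT y5 must hold, so y5 = False.
In (y5 OR NOT y2), y5 is now false; NOT y2 must hold, so y2 = False.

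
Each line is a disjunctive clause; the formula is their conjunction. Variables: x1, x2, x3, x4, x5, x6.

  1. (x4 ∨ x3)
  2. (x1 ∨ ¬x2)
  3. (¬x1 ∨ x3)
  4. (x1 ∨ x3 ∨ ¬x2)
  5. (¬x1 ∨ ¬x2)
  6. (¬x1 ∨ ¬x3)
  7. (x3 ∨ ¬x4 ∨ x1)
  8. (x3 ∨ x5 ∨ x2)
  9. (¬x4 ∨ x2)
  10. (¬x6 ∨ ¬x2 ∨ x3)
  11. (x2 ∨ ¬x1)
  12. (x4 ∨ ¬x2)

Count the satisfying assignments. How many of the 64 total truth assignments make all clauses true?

4

The models are:
  x1=F x2=F x3=T x4=F x5=F x6=F
  x1=F x2=F x3=T x4=F x5=F x6=T
  x1=F x2=F x3=T x4=F x5=T x6=F
  x1=F x2=F x3=T x4=F x5=T x6=T
That's 4 in total.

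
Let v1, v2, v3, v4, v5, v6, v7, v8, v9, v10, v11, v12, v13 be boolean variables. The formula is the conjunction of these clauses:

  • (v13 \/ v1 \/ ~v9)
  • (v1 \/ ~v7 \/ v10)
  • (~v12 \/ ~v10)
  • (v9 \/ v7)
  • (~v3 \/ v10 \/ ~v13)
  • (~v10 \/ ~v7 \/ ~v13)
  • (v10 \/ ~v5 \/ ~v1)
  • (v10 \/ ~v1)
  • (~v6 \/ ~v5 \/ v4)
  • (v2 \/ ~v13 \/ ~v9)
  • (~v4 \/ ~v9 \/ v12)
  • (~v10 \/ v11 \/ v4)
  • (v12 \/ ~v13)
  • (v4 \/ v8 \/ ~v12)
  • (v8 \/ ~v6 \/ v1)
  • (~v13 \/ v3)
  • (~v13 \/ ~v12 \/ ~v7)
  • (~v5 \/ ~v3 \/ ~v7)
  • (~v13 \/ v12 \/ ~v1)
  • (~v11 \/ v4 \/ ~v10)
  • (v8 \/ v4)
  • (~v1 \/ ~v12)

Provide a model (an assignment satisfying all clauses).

Pure literal: v5 appears only negated; assign v5 = False.
v6 occurs only negated in the remaining clauses — set v6 = False.
Branch on v1: take v1 = False.
Branch on v2: take v2 = False.
Try v3 = False.
  then v13 is forced to False.
  then v9 is forced to False.
  then v7 is forced to True.
  then v10 is forced to True.
  then v12 is forced to False.
For the remaining variables, v4 = True, v8 = True, v11 = False works.
Every clause has at least one true literal under this assignment.

v1=F, v2=F, v3=F, v4=T, v5=F, v6=F, v7=T, v8=T, v9=F, v10=T, v11=F, v12=F, v13=F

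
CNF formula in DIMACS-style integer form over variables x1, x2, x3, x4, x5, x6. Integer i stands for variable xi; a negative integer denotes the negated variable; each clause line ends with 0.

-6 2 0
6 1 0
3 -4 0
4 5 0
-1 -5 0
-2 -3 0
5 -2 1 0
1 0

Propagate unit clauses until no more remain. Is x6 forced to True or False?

False

(x1) is a unit clause: x1 = True.
In (~x1 | ~x5), ~x1 is now false; ~x5 must hold, so x5 = False.
From (x5 | x4) and x5 = False: x4 = True.
(x3 | ~x4) with x4 = True leaves only x3, so x3 = True.
(~x3 | ~x2) with x3 = True leaves only ~x2, so x2 = False.
From (~x6 | x2) and x2 = False: x6 = False.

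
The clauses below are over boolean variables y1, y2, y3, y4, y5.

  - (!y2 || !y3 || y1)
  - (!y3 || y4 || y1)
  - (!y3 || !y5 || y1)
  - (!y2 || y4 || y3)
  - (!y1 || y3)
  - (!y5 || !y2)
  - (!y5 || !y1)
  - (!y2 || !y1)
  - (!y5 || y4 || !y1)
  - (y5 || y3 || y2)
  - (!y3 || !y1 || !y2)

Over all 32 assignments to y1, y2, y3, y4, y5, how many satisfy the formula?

6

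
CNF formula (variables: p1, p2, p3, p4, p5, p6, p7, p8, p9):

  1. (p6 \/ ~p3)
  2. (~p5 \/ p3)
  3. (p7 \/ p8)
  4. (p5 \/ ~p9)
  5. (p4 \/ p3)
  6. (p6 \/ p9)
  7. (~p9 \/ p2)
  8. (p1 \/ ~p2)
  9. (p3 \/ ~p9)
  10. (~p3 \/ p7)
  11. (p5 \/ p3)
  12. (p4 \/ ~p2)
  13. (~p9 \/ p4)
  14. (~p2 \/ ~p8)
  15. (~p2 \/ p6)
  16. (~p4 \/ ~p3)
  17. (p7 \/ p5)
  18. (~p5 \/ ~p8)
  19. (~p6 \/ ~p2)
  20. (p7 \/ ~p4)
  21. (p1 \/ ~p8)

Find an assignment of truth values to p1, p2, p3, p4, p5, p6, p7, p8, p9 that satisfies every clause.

p1=True, p2=False, p3=True, p4=False, p5=False, p6=True, p7=True, p8=False, p9=False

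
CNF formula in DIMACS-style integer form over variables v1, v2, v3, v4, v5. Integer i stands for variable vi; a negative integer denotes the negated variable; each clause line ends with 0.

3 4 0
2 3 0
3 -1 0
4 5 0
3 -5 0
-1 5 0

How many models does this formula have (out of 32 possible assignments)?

Case analysis on v3 and v5:
  v3=T, v5=T: v1, v2, v4 free → 2^3 = 8.
  v3=T, v5=F: remaining (v1,v2,v4) ∈ {(F,F,T); (F,T,T)} — 2.
  v3=F, v5=T: a clause becomes empty — 0.
  v3=F, v5=F: remaining (v1,v2,v4) ∈ {(F,T,T)} — 1.
Total: 8 + 2 + 0 + 1 = 11.

11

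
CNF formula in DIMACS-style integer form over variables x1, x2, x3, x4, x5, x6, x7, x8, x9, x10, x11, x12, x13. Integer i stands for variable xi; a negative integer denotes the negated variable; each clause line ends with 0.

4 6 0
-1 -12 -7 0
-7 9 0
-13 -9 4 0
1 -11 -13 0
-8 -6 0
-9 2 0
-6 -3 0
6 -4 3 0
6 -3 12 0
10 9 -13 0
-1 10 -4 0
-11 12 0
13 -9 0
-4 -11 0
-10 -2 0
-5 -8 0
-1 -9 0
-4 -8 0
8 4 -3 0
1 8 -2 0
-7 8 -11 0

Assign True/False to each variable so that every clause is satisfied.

x1=True, x2=False, x3=False, x4=False, x5=True, x6=True, x7=False, x8=False, x9=False, x10=True, x11=True, x12=True, x13=False

x7 occurs only negated in the remaining clauses — set x7 = False.
Set x1 = True and propagate.
  then x9 is forced to False.
For the remaining variables, x2 = False, x3 = False, x4 = False, x5 = True, x6 = True, x8 = False, x10 = True, x11 = True, x12 = True, x13 = False works.
Every clause has at least one true literal under this assignment.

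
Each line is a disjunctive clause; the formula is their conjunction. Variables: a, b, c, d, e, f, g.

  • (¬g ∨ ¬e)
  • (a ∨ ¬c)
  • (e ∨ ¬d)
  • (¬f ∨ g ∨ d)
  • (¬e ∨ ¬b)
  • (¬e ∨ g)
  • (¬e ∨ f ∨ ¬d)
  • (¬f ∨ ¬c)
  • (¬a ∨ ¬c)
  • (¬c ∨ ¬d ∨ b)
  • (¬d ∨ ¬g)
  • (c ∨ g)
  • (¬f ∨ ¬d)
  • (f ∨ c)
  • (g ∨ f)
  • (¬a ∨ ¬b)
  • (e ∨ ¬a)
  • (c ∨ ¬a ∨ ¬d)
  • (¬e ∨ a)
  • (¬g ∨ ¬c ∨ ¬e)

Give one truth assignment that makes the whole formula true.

a = 0, b = 0, c = 0, d = 0, e = 0, f = 1, g = 1

Check each clause:
  1. (¬e ∨ ¬g) — ¬e is true.
  2. (¬c ∨ a) — ¬c is true.
  3. (¬d ∨ e) — ¬d is true.
  4. (¬f ∨ g ∨ d) — g is true.
  5. (¬e ∨ ¬b) — ¬e is true.
  6. (g ∨ ¬e) — ¬e is true.
  7. (f ∨ ¬d ∨ ¬e) — ¬e is true.
  8. (¬f ∨ ¬c) — ¬c is true.
  9. (¬c ∨ ¬a) — ¬c is true.
  10. (b ∨ ¬d ∨ ¬c) — ¬d is true.
  11. (¬g ∨ ¬d) — ¬d is true.
  12. (g ∨ c) — g is true.
  13. (¬f ∨ ¬d) — ¬d is true.
  14. (f ∨ c) — f is true.
  15. (f ∨ g) — f is true.
  16. (¬b ∨ ¬a) — ¬b is true.
  17. (¬a ∨ e) — ¬a is true.
  18. (¬d ∨ ¬a ∨ c) — ¬d is true.
  19. (a ∨ ¬e) — ¬e is true.
  20. (¬g ∨ ¬e ∨ ¬c) — ¬e is true.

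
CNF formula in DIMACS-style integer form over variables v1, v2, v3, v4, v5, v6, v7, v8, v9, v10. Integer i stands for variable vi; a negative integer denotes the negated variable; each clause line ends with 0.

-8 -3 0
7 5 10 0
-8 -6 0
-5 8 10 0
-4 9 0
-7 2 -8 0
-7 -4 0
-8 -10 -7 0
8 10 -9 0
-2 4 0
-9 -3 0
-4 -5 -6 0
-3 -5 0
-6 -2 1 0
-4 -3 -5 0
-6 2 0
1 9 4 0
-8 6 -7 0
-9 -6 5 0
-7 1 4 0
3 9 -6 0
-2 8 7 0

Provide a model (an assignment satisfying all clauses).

v1 = True, v2 = False, v3 = False, v4 = False, v5 = False, v6 = False, v7 = True, v8 = False, v9 = False, v10 = False

Pure literal: v1 appears only positively; assign v1 = True.
Set v2 = False and propagate.
  then v6 is forced to False.
For the remaining variables, v3 = False, v4 = False, v5 = False, v7 = True, v8 = False, v9 = False, v10 = False works.
Every clause has at least one true literal under this assignment.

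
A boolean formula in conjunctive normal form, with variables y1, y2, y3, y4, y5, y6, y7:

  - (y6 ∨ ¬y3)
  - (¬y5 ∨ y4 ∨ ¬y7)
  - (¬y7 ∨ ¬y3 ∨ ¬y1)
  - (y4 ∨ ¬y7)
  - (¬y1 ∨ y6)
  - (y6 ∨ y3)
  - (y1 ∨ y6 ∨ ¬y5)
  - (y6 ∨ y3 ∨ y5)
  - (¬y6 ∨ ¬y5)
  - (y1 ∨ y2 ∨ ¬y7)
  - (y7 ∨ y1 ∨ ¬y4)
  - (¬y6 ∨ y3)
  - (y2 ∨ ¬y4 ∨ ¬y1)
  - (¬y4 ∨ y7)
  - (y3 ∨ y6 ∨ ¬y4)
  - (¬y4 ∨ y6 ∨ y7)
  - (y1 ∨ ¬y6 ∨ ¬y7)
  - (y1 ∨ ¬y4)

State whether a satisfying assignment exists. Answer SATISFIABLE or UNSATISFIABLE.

SATISFIABLE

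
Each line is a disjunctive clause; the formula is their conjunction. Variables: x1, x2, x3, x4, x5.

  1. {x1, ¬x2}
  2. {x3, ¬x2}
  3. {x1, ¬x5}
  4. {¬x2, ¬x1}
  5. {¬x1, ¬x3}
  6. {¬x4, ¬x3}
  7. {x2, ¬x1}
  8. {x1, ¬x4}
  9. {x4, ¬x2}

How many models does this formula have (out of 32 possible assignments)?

2

Satisfying assignments:
  x1=F x2=F x3=F x4=F x5=F
  x1=F x2=F x3=T x4=F x5=F
That's 2 in total.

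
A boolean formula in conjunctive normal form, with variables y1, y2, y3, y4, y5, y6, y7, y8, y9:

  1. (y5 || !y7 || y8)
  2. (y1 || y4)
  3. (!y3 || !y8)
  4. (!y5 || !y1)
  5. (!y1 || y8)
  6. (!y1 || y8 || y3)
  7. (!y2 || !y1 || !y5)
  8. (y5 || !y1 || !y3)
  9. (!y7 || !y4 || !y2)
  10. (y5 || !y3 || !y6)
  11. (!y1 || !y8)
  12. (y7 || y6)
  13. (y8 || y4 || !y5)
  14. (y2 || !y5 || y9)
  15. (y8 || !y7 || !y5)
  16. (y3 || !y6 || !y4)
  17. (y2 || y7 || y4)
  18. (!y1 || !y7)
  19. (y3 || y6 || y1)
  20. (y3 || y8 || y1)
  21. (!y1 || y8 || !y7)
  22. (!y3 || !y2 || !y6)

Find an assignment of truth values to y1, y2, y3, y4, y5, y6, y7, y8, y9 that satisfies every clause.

y1 = False, y2 = False, y3 = True, y4 = True, y5 = True, y6 = True, y7 = False, y8 = False, y9 = True

Pure literal: y9 appears only positively; assign y9 = True.
Try y1 = False.
  then y4 is forced to True.
Try y2 = False.
Set y3 = True and propagate.
  then y8 is forced to False.
The remaining clauses are satisfied by y5 = True, y6 = True, y7 = False.
Every clause has at least one true literal under this assignment.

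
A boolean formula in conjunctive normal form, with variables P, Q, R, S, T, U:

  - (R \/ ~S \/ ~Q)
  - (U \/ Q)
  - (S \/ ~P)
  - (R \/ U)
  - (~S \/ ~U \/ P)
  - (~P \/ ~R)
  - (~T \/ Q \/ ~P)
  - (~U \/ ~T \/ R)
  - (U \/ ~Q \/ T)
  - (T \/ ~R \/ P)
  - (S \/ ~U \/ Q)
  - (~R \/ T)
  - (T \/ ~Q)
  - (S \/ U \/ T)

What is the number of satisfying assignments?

The models are:
  P=0 Q=1 R=1 S=0 T=1 U=0
  P=0 Q=1 R=1 S=0 T=1 U=1
  P=0 Q=1 R=1 S=1 T=1 U=0
  P=1 Q=0 R=0 S=1 T=0 U=1
That's 4 in total.

4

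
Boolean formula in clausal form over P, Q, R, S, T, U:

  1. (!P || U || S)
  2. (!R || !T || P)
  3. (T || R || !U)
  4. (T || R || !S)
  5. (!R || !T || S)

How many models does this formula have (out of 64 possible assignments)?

34

Split on R, then T.
  R=1, T=1: remaining (P,Q,S,U) ∈ {(1,0,1,0); (1,0,1,1); (1,1,1,0); (1,1,1,1)} — 4.
  R=1, T=0: Q free; 7 ways for (P,S,U) × 2^1 = 14.
  R=0, T=1: Q free; 7 ways for (P,S,U) × 2^1 = 14.
  R=0, T=0: remaining (P,Q,S,U) ∈ {(0,0,0,0); (0,1,0,0)} — 2.
Total: 4 + 14 + 14 + 2 = 34.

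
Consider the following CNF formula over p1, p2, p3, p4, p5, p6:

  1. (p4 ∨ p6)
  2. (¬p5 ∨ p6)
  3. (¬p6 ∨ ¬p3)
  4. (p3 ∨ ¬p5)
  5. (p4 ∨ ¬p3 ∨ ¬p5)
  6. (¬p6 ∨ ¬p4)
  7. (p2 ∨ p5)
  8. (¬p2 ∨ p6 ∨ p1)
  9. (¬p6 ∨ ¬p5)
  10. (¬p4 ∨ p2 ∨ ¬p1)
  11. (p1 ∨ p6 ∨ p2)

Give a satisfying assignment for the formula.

Try p1 = False.
Branch on p2: take p2 = True.
  then p6 is forced to True.
  then p3 is forced to False.
  then p5 is forced to False.
  then p4 is forced to False.

p1=False, p2=True, p3=False, p4=False, p5=False, p6=True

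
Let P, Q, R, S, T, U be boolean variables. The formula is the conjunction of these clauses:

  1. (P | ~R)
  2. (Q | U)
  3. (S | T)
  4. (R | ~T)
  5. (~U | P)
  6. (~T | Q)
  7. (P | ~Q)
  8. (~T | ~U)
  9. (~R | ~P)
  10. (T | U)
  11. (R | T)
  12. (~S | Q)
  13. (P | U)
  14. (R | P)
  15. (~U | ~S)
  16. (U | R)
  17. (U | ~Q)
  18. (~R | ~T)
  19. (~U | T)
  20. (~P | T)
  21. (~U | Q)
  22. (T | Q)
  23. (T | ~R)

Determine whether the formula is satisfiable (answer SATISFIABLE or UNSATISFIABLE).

UNSATISFIABLE

T = True:
  propagation gives R=True; an empty clause results — contradiction.
T = False:
  propagation gives S=True, U=True; an empty clause results — contradiction.
Every branch closes, so no satisfying assignment exists.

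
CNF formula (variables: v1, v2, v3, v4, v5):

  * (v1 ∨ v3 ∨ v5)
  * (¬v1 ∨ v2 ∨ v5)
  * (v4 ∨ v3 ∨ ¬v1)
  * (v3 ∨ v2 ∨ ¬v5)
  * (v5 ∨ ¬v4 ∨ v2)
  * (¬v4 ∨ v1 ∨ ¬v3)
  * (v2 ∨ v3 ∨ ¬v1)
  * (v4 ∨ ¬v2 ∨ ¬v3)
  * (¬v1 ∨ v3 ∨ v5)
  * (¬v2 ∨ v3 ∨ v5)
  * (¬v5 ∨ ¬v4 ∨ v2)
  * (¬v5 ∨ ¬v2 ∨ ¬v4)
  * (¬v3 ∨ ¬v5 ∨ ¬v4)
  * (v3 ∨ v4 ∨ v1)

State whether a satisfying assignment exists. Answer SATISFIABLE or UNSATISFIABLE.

Try v1 = True.
Set v2 = False and propagate.
  then v5 is forced to True.
  then v3 is forced to True.
  then v4 is forced to False.
So v1=1  v2=0  v3=1  v4=0  v5=1 is a satisfying assignment.

SATISFIABLE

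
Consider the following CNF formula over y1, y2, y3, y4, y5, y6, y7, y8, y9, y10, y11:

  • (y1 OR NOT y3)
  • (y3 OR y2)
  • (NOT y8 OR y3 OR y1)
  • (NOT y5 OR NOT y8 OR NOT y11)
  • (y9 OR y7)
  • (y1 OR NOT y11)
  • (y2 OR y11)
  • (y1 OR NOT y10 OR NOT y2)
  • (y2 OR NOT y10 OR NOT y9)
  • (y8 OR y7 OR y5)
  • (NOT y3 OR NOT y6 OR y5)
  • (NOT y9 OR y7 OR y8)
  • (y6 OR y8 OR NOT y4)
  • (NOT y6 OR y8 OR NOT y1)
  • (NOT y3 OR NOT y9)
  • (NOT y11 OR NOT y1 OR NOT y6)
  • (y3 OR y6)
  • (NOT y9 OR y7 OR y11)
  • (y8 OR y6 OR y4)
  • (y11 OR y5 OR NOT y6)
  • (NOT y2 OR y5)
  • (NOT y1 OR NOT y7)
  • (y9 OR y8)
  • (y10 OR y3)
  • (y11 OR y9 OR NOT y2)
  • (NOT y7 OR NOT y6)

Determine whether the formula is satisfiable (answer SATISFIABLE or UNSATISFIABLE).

y6 = True:
  propagation gives y7=False, y9=True, y8=True, y3=False; an empty clause results — contradiction.
y6 = False:
  propagation gives y3=True, y1=True, y9=False, y7=True; an empty clause results — contradiction.
Every branch closes, so no satisfying assignment exists.

UNSATISFIABLE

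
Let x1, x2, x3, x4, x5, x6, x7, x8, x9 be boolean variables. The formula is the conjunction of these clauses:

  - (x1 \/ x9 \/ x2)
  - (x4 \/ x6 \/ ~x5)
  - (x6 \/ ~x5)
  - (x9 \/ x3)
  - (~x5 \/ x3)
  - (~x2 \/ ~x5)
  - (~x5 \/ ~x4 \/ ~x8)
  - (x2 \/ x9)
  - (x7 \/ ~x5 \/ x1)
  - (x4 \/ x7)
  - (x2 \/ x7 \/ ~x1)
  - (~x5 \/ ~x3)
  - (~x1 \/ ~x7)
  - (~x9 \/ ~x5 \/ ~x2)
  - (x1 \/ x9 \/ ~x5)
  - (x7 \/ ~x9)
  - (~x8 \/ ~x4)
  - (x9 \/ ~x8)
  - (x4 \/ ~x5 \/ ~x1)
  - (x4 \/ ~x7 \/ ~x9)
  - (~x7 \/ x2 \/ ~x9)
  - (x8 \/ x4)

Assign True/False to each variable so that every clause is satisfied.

x1 = F, x2 = T, x3 = T, x4 = T, x5 = F, x6 = T, x7 = T, x8 = F, x9 = F

Pure literal: x5 appears only negated; assign x5 = False.
x6 occurs only positively in the remaining clauses — set x6 = True.
Try x1 = False.
Set x2 = True and propagate.
The remaining clauses are satisfied by x3 = True, x4 = True, x7 = True, x8 = False, x9 = False.
Every clause has at least one true literal under this assignment.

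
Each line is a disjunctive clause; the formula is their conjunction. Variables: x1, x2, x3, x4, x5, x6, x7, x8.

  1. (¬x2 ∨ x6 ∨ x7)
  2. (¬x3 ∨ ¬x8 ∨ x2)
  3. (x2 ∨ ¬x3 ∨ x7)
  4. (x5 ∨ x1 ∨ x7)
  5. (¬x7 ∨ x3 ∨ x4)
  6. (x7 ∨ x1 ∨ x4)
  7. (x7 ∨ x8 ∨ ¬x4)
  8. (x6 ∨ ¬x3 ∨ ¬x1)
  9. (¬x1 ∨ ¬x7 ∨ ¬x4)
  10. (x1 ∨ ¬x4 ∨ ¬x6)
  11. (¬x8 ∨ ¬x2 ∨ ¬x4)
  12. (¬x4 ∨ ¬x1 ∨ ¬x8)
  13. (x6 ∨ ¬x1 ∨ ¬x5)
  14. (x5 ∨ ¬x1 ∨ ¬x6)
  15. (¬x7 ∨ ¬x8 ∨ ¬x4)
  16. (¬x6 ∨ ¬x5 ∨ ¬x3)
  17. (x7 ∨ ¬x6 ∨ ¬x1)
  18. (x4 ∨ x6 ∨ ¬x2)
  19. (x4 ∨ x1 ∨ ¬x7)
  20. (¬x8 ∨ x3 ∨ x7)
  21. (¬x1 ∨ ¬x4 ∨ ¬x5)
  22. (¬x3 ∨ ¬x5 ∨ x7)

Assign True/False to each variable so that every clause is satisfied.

x1 = False, x2 = True, x3 = True, x4 = True, x5 = True, x6 = False, x7 = True, x8 = False

Check each clause:
  1. (x7 ∨ x6 ∨ ¬x2) — x7 is true.
  2. (¬x3 ∨ ¬x8 ∨ x2) — ¬x8 is true.
  3. (x2 ∨ x7 ∨ ¬x3) — x2 is true.
  4. (x1 ∨ x7 ∨ x5) — x5 is true.
  5. (¬x7 ∨ x3 ∨ x4) — x3 is true.
  6. (x7 ∨ x4 ∨ x1) — x4 is true.
  7. (x8 ∨ x7 ∨ ¬x4) — x7 is true.
  8. (¬x3 ∨ x6 ∨ ¬x1) — ¬x1 is true.
  9. (¬x7 ∨ ¬x4 ∨ ¬x1) — ¬x1 is true.
  10. (¬x4 ∨ x1 ∨ ¬x6) — ¬x6 is true.
  11. (¬x2 ∨ ¬x8 ∨ ¬x4) — ¬x8 is true.
  12. (¬x8 ∨ ¬x1 ∨ ¬x4) — ¬x8 is true.
  13. (x6 ∨ ¬x5 ∨ ¬x1) — ¬x1 is true.
  14. (¬x1 ∨ ¬x6 ∨ x5) — ¬x6 is true.
  15. (¬x8 ∨ ¬x7 ∨ ¬x4) — ¬x8 is true.
  16. (¬x5 ∨ ¬x3 ∨ ¬x6) — ¬x6 is true.
  17. (¬x1 ∨ x7 ∨ ¬x6) — ¬x6 is true.
  18. (¬x2 ∨ x6 ∨ x4) — x4 is true.
  19. (x1 ∨ x4 ∨ ¬x7) — x4 is true.
  20. (¬x8 ∨ x3 ∨ x7) — ¬x8 is true.
  21. (¬x5 ∨ ¬x1 ∨ ¬x4) — ¬x1 is true.
  22. (x7 ∨ ¬x3 ∨ ¬x5) — x7 is true.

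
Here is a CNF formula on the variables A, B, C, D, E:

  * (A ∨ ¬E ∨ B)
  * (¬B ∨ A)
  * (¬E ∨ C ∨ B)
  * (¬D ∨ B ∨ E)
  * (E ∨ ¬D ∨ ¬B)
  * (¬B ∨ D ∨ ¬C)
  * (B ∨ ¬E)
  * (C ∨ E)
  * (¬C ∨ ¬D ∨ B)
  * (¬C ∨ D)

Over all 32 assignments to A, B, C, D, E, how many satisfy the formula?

3

Satisfying assignments:
  A=T B=T C=F D=F E=T
  A=T B=T C=F D=T E=T
  A=T B=T C=T D=T E=T
That's 3 in total.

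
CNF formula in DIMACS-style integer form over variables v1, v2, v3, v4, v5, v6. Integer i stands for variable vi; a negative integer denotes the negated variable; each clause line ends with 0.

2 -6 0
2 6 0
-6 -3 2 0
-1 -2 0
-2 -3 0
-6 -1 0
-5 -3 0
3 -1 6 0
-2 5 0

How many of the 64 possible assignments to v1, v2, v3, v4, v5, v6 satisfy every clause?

4

The models are:
  v1=F v2=T v3=F v4=F v5=T v6=F
  v1=F v2=T v3=F v4=F v5=T v6=T
  v1=F v2=T v3=F v4=T v5=T v6=F
  v1=F v2=T v3=F v4=T v5=T v6=T
Count: 4.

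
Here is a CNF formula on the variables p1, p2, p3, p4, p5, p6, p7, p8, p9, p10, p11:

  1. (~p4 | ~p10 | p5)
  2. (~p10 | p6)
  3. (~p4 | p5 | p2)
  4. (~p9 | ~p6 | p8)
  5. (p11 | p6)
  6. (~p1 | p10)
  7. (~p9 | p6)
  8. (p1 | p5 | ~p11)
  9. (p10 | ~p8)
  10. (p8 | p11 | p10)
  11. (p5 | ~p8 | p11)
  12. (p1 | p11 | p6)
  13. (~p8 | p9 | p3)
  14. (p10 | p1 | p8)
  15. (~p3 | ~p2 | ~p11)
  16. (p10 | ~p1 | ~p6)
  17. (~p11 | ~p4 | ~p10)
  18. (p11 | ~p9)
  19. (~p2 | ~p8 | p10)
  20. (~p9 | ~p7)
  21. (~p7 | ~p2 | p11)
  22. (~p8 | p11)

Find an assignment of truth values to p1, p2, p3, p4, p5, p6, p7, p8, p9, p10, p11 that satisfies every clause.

p1=F  p2=T  p3=T  p4=F  p5=T  p6=T  p7=F  p8=F  p9=F  p10=T  p11=F

Check each clause:
  1. (p5 | ~p4 | ~p10) — ~p4 is true.
  2. (~p10 | p6) — p6 is true.
  3. (p5 | ~p4 | p2) — p2 is true.
  4. (~p6 | ~p9 | p8) — ~p9 is true.
  5. (p11 | p6) — p6 is true.
  6. (p10 | ~p1) — p10 is true.
  7. (p6 | ~p9) — p6 is true.
  8. (p5 | ~p11 | p1) — p5 is true.
  9. (~p8 | p10) — ~p8 is true.
  10. (p11 | p10 | p8) — p10 is true.
  11. (p5 | p11 | ~p8) — ~p8 is true.
  12. (p1 | p6 | p11) — p6 is true.
  13. (p9 | ~p8 | p3) — ~p8 is true.
  14. (p10 | p1 | p8) — p10 is true.
  15. (~p2 | ~p11 | ~p3) — ~p11 is true.
  16. (~p6 | ~p1 | p10) — p10 is true.
  17. (~p4 | ~p10 | ~p11) — ~p4 is true.
  18. (~p9 | p11) — ~p9 is true.
  19. (~p2 | ~p8 | p10) — ~p8 is true.
  20. (~p7 | ~p9) — ~p7 is true.
  21. (~p7 | p11 | ~p2) — ~p7 is true.
  22. (~p8 | p11) — ~p8 is true.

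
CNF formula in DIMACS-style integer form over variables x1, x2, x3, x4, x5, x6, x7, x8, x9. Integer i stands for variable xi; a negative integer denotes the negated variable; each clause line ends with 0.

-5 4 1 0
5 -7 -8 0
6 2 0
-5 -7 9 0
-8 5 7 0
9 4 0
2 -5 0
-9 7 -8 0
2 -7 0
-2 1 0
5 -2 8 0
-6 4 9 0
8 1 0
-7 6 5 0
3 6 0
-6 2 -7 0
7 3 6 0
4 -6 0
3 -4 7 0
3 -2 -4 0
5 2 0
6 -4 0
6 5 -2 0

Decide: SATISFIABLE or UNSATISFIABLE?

SATISFIABLE

x1 occurs only positively in the remaining clauses — set x1 = True.
x3 occurs only positively in the remaining clauses — set x3 = True.
Set x2 = True and propagate.
Branch on x4: take x4 = True.
  then x6 is forced to True.
Try x5 = True.
The remaining clauses are satisfied by x7 = False, x8 = False, x9 = True.
So x1=1  x2=1  x3=1  x4=1  x5=1  x6=1  x7=0  x8=0  x9=1 is a satisfying assignment.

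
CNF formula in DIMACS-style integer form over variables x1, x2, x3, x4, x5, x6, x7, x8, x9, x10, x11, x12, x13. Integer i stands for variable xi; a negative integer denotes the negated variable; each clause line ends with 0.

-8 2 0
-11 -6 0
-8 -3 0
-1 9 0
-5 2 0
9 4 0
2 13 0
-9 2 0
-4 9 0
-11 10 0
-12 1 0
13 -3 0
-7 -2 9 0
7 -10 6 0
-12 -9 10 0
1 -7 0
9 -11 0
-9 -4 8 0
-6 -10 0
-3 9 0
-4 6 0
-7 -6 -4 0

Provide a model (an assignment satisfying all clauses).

x3 occurs only negated in the remaining clauses — set x3 = False.
x11 occurs only negated in the remaining clauses — set x11 = False.
Set x1 = True and propagate.
  then x9 is forced to True.
  then x2 is forced to True.
Set x4 = False and propagate.
The remaining clauses are satisfied by x5 = True, x6 = False, x7 = True, x8 = True, x10 = True, x12 = True, x13 = True.
Every clause has at least one true literal under this assignment.

x1=1, x2=1, x3=0, x4=0, x5=1, x6=0, x7=1, x8=1, x9=1, x10=1, x11=0, x12=1, x13=1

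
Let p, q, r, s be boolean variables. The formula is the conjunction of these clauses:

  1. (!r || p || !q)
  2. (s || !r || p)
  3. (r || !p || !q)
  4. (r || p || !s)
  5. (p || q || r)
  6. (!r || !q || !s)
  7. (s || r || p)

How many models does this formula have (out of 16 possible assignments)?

The models are:
  p=0 q=0 r=1 s=1
  p=1 q=0 r=0 s=0
  p=1 q=0 r=0 s=1
  p=1 q=0 r=1 s=0
  p=1 q=0 r=1 s=1
  p=1 q=1 r=1 s=0
That's 6 in total.

6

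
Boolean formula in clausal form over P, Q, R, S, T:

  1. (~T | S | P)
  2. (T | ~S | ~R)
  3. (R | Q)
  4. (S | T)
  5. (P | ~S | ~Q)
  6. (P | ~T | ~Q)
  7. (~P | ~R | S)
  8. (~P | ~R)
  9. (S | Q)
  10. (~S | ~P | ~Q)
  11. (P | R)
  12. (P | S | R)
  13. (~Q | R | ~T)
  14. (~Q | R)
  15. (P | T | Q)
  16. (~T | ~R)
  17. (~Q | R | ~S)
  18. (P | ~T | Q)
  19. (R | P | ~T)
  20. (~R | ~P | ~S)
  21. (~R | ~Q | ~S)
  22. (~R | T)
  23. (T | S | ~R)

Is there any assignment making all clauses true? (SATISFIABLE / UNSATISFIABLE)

UNSATISFIABLE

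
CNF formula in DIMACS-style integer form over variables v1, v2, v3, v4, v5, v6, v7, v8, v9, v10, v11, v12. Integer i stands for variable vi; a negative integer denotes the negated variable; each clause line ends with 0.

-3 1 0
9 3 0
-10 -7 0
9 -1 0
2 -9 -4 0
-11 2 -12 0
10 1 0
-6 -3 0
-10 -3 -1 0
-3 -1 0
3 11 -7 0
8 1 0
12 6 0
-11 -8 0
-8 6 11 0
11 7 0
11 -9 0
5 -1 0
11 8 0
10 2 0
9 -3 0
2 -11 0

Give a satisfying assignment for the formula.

v1 = 1, v2 = 1, v3 = 0, v4 = 1, v5 = 1, v6 = 1, v7 = 0, v8 = 0, v9 = 1, v10 = 1, v11 = 1, v12 = 0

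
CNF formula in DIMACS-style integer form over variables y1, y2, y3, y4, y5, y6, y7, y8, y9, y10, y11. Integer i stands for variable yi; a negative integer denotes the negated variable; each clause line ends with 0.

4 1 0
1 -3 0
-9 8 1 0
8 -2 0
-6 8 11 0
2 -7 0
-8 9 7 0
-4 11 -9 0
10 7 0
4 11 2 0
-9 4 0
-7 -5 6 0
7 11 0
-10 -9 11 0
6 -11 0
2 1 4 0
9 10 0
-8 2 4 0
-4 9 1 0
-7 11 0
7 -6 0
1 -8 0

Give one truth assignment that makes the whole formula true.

y1=T  y2=T  y3=T  y4=T  y5=T  y6=T  y7=T  y8=T  y9=T  y10=F  y11=T

Check each clause:
  1. {y4, y1} — y1 is true.
  2. {y1, ¬y3} — y1 is true.
  3. {¬y9, y1, y8} — y8 is true.
  4. {¬y2, y8} — y8 is true.
  5. {y11, y8, ¬y6} — y8 is true.
  6. {¬y7, y2} — y2 is true.
  7. {y7, ¬y8, y9} — y9 is true.
  8. {¬y9, ¬y4, y11} — y11 is true.
  9. {y10, y7} — y7 is true.
  10. {y2, y11, y4} — y2 is true.
  11. {¬y9, y4} — y4 is true.
  12. {¬y7, y6, ¬y5} — y6 is true.
  13. {y7, y11} — y11 is true.
  14. {¬y10, ¬y9, y11} — y11 is true.
  15. {¬y11, y6} — y6 is true.
  16. {y4, y1, y2} — y1 is true.
  17. {y9, y10} — y9 is true.
  18. {¬y8, y4, y2} — y2 is true.
  19. {y1, ¬y4, y9} — y1 is true.
  20. {¬y7, y11} — y11 is true.
  21. {¬y6, y7} — y7 is true.
  22. {y1, ¬y8} — y1 is true.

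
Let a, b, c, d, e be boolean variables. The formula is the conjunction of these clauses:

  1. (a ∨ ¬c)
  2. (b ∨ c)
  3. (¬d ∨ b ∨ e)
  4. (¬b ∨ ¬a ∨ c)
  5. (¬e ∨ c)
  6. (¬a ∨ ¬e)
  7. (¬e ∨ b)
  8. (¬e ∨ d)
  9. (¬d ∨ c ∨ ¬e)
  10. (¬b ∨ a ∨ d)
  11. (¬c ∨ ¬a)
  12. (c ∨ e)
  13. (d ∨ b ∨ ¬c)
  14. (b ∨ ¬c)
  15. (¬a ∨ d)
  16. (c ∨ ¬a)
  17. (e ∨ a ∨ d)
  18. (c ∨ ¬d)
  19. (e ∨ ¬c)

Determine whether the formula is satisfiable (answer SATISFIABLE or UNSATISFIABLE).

c = True:
  propagation gives a=True; an empty clause results — contradiction.
c = False:
  propagation gives b=True, a=False, e=False; an empty clause results — contradiction.
Every branch closes, so no satisfying assignment exists.

UNSATISFIABLE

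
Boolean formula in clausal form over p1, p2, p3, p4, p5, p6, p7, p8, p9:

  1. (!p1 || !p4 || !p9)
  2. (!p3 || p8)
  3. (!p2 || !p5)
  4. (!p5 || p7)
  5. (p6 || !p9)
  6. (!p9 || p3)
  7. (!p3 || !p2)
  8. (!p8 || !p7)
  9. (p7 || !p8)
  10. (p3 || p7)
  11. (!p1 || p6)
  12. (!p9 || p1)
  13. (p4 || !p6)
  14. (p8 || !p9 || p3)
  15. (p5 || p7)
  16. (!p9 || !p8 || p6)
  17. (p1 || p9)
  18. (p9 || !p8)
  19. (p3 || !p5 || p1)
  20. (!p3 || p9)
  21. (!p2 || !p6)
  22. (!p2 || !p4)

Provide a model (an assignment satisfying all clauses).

p1 = True  p2 = False  p3 = False  p4 = True  p5 = True  p6 = True  p7 = True  p8 = False  p9 = False

p2 occurs only negated in the remaining clauses — set p2 = False.
Branch on p1: take p1 = True.
  then p6 is forced to True.
  then p4 is forced to True.
  then p9 is forced to False.
  then p8 is forced to False.
  then p3 is forced to False.
  then p7 is forced to True.
p5 is now unconstrained; take p5 = True.
Every clause has at least one true literal under this assignment.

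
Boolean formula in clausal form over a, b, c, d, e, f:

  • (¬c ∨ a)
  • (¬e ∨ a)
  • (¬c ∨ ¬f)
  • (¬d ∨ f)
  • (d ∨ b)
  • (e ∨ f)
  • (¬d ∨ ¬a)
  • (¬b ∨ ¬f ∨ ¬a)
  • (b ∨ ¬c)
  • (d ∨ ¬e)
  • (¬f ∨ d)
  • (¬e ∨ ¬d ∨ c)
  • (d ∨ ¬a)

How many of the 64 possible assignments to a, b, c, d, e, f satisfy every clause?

2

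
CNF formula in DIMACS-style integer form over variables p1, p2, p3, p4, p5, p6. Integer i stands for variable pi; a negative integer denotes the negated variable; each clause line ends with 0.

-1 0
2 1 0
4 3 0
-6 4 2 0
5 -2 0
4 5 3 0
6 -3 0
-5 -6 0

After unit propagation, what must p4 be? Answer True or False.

(¬p1) stands alone — p1 = False.
From (p1 ∨ p2) and p1 = False: p2 = True.
(p5 ∨ ¬p2) with p2 = True leaves only p5, so p5 = True.
From (¬p6 ∨ ¬p5) and p5 = True: p6 = False.
In (p6 ∨ ¬p3), p6 is now false; ¬p3 must hold, so p3 = False.
In (p4 ∨ p3), p3 is now false; p4 must hold, so p4 = True.

True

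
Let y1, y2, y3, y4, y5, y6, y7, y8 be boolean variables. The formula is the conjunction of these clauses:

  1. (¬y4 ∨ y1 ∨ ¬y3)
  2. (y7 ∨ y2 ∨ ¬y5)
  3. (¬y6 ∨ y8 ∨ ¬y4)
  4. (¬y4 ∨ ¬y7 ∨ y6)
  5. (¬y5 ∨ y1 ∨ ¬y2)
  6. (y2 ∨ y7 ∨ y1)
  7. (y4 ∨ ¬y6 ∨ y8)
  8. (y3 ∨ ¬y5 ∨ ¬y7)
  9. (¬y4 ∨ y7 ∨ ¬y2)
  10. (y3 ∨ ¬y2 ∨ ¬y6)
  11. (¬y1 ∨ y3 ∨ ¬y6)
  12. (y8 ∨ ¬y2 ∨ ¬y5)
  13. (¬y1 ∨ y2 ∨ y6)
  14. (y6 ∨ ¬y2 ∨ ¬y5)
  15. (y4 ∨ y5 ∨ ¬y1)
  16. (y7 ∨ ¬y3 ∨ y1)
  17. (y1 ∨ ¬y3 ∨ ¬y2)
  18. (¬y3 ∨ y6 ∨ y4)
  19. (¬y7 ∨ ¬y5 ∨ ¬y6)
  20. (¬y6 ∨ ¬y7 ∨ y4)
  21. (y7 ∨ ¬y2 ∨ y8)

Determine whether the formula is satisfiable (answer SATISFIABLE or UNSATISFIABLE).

SATISFIABLE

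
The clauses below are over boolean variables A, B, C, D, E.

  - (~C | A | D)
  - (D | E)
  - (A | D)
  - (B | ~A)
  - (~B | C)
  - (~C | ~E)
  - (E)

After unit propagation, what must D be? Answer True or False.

True

Unit clause (E) sets E = True.
From (~E | ~C) and E = True: C = False.
In (~B | C), C is now false; ~B must hold, so B = False.
(~A | B): since B = False, the clause reduces to (~A). A = False.
From (A | D) and A = False: D = True.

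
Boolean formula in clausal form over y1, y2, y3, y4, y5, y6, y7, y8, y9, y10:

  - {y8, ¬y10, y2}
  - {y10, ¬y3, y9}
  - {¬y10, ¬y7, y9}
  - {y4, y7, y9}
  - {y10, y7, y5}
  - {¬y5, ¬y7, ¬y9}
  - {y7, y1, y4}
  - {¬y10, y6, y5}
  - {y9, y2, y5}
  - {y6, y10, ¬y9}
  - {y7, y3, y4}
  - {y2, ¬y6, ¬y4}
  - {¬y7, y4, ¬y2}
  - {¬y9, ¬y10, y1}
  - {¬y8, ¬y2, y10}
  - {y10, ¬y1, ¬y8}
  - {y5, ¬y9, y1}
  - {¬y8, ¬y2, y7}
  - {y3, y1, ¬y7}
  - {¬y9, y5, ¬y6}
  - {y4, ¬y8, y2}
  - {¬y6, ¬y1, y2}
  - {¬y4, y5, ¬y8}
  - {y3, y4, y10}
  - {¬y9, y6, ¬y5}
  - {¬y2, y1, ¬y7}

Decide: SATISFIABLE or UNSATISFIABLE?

SATISFIABLE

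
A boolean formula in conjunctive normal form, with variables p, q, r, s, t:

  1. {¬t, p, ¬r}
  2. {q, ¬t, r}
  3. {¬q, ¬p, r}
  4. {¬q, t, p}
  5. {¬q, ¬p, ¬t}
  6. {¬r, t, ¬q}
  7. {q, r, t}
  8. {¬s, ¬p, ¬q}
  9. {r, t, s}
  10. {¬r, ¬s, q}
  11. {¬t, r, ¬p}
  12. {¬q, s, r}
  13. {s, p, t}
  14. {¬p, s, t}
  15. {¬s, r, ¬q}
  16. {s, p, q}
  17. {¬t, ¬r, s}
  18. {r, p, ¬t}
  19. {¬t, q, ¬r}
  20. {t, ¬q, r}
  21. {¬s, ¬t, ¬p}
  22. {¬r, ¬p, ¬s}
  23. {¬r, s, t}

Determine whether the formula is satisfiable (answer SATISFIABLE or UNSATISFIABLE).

UNSATISFIABLE

r = True:
  t = True:
    propagation gives p=True, q=False; an empty clause results — contradiction.
  t = False:
    propagation gives q=False, s=False; an empty clause results — contradiction.
r = False:
  t = True:
    propagation gives q=True, p=False; an empty clause results — contradiction.
  t = False:
    propagation gives q=True; an empty clause results — contradiction.
Every branch closes, so no satisfying assignment exists.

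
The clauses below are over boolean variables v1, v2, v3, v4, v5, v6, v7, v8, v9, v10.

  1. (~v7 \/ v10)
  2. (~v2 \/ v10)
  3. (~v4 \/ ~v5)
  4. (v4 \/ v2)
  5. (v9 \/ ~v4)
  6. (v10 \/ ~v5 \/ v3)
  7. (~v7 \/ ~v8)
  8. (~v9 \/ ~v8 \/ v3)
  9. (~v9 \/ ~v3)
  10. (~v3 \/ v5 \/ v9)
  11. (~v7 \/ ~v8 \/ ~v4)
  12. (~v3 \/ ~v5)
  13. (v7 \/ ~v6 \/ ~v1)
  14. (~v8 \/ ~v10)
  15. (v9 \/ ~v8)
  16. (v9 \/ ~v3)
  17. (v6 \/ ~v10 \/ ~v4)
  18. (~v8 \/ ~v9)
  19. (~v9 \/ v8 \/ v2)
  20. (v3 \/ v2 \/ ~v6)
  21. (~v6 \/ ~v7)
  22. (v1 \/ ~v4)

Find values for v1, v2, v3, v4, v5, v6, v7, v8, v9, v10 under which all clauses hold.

v1=True, v2=True, v3=False, v4=False, v5=True, v6=False, v7=True, v8=False, v9=True, v10=True

Try v1 = True.
The remaining clauses are satisfied by v2 = True, v3 = False, v4 = False, v5 = True, v6 = False, v7 = True, v8 = False, v9 = True, v10 = True.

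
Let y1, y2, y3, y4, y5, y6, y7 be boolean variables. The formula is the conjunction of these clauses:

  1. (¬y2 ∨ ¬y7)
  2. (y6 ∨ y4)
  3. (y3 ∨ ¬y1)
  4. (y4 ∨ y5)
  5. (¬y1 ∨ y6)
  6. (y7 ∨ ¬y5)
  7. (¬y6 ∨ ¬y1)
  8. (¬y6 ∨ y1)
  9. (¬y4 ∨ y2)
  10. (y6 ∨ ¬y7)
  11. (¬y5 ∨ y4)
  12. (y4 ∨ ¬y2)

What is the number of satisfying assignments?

The models are:
  y1=0 y2=1 y3=0 y4=1 y5=0 y6=0 y7=0
  y1=0 y2=1 y3=1 y4=1 y5=0 y6=0 y7=0
Count: 2.

2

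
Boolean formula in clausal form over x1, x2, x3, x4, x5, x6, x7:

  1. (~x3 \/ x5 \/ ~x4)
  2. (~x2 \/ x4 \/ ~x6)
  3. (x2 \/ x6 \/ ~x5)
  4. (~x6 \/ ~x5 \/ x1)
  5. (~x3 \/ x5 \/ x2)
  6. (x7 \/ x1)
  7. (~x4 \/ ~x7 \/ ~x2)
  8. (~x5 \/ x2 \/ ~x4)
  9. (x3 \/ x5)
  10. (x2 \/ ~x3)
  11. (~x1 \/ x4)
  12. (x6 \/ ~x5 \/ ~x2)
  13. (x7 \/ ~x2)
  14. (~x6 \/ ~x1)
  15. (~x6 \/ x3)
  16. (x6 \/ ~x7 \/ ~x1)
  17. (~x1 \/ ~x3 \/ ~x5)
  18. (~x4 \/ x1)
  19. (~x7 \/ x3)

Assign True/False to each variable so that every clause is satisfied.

x1=False  x2=True  x3=True  x4=False  x5=False  x6=False  x7=True

Check each clause:
  1. (~x4 \/ ~x3 \/ x5) — ~x4 is true.
  2. (~x6 \/ ~x2 \/ x4) — ~x6 is true.
  3. (x2 \/ ~x5 \/ x6) — x2 is true.
  4. (x1 \/ ~x6 \/ ~x5) — ~x6 is true.
  5. (~x3 \/ x5 \/ x2) — x2 is true.
  6. (x7 \/ x1) — x7 is true.
  7. (~x4 \/ ~x7 \/ ~x2) — ~x4 is true.
  8. (~x5 \/ x2 \/ ~x4) — x2 is true.
  9. (x5 \/ x3) — x3 is true.
  10. (x2 \/ ~x3) — x2 is true.
  11. (~x1 \/ x4) — ~x1 is true.
  12. (x6 \/ ~x5 \/ ~x2) — ~x5 is true.
  13. (x7 \/ ~x2) — x7 is true.
  14. (~x1 \/ ~x6) — ~x6 is true.
  15. (~x6 \/ x3) — ~x6 is true.
  16. (x6 \/ ~x7 \/ ~x1) — ~x1 is true.
  17. (~x3 \/ ~x5 \/ ~x1) — ~x5 is true.
  18. (~x4 \/ x1) — ~x4 is true.
  19. (x3 \/ ~x7) — x3 is true.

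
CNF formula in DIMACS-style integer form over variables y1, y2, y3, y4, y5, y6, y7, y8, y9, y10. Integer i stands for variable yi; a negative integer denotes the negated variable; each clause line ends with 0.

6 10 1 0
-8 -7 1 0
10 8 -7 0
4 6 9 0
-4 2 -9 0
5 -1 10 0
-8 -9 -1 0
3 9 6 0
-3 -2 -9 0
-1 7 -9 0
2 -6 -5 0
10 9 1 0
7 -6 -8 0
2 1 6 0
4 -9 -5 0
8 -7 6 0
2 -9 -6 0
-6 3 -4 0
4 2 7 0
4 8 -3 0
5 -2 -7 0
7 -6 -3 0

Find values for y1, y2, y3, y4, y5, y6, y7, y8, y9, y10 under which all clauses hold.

Branch on y1: take y1 = True.
The remaining clauses are satisfied by y2 = True, y3 = False, y4 = False, y5 = True, y6 = True, y7 = True, y8 = True, y9 = False, y10 = False.

y1=1  y2=1  y3=0  y4=0  y5=1  y6=1  y7=1  y8=1  y9=0  y10=0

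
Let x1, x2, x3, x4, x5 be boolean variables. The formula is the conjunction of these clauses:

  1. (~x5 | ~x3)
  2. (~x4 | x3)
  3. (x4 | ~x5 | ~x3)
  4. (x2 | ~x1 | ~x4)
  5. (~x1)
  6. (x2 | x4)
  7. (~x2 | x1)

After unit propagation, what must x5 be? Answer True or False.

False

Unit clause (~x1) sets x1 = False.
(x1 | ~x2): since x1 = False, the clause reduces to (~x2). x2 = False.
(x2 | x4): since x2 = False, the clause reduces to (x4). x4 = True.
(~x4 | x3) with x4 = True leaves only x3, so x3 = True.
(~x3 | ~x5) with x3 = True leaves only ~x5, so x5 = False.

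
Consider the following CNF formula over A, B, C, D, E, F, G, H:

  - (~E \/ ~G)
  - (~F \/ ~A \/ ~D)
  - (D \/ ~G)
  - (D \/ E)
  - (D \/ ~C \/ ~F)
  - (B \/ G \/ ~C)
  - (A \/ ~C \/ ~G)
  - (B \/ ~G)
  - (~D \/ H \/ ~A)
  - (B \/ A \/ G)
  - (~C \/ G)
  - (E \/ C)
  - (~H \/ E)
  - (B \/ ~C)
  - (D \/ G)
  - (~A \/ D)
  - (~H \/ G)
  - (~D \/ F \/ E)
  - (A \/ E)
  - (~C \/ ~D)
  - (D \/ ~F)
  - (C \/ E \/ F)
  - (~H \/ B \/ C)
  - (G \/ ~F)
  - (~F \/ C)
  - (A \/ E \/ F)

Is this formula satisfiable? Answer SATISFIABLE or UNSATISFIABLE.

SATISFIABLE

Pure literal: B appears only positively; assign B = True.
Set A = False and propagate.
  then E is forced to True.
  then G is forced to False.
  then C is forced to False.
  then D is forced to True.
  then H is forced to False.
  then F is forced to False.
Every clause has at least one true literal under this assignment.
So A=0, B=1, C=0, D=1, E=1, F=0, G=0, H=0 is a satisfying assignment.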